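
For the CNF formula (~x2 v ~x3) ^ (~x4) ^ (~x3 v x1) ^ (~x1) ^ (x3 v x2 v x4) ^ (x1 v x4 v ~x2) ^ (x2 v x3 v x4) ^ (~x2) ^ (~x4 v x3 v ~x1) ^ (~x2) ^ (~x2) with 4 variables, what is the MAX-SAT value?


Enumerate all 16 truth assignments.
For each, count how many of the 11 clauses are satisfied.
The formula is not fully satisfiable, so the maximum is below 11.
Maximum simultaneously satisfiable clauses = 10.

10


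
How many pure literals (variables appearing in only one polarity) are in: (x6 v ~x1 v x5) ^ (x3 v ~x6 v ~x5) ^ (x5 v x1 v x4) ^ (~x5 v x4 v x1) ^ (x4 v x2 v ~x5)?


A pure literal appears in only one polarity across all clauses.
Pure literals: x2 (positive only), x3 (positive only), x4 (positive only).
Count = 3.

3


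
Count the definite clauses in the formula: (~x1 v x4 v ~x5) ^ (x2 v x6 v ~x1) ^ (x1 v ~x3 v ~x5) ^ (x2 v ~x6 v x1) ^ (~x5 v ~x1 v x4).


A definite clause has exactly one positive literal.
Clause 1: 1 positive -> definite
Clause 2: 2 positive -> not definite
Clause 3: 1 positive -> definite
Clause 4: 2 positive -> not definite
Clause 5: 1 positive -> definite
Definite clause count = 3.

3


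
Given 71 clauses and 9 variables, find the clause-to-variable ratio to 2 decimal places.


Clause-to-variable ratio = clauses / variables.
71 / 9 = 7.89.

7.89


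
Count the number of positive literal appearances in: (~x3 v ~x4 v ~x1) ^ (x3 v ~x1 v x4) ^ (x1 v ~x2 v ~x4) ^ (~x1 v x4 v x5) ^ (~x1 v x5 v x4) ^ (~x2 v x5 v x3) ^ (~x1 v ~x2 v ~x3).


Scan each clause for unnegated literals.
Clause 1: 0 positive; Clause 2: 2 positive; Clause 3: 1 positive; Clause 4: 2 positive; Clause 5: 2 positive; Clause 6: 2 positive; Clause 7: 0 positive.
Total positive literal occurrences = 9.

9


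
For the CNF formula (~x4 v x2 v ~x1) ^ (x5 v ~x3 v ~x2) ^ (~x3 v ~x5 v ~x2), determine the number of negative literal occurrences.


Scan each clause for negated literals.
Clause 1: 2 negative; Clause 2: 2 negative; Clause 3: 3 negative.
Total negative literal occurrences = 7.

7


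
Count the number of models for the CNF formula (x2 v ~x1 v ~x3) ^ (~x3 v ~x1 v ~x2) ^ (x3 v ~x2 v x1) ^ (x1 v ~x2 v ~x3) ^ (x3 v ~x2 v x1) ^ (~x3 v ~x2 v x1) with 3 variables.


Enumerate all 8 truth assignments over 3 variables.
Test each against every clause.
Satisfying assignments found: 4.

4


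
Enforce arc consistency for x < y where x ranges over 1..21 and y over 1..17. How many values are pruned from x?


For the constraint x < y, x needs a supporting value in y's domain.
x can be at most 16 (one less than y's maximum).
Valid x values from domain: 16 out of 21.
Pruned = 21 - 16 = 5.

5


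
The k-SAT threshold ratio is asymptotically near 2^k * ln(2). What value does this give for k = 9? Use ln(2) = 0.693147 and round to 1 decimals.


Using the asymptotic formula: threshold ~ 2^k * ln(2).
2^9 = 512.
512 * 0.693147 = 354.9.

354.9


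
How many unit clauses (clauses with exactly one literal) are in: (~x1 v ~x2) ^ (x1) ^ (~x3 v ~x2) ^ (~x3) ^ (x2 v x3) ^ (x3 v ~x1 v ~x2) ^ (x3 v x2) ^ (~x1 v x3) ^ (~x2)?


A unit clause contains exactly one literal.
Unit clauses found: (x1), (~x3), (~x2).
Count = 3.

3


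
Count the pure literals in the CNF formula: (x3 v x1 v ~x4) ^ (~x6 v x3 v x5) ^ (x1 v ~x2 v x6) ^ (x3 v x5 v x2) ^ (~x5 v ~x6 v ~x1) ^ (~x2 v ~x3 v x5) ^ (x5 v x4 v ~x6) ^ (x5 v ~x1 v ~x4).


A pure literal appears in only one polarity across all clauses.
No pure literals found.
Count = 0.

0


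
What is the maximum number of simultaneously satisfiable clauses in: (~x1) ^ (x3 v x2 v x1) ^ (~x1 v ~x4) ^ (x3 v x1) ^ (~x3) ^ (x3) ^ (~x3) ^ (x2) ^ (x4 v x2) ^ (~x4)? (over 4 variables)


Enumerate all 16 truth assignments.
For each, count how many of the 10 clauses are satisfied.
The formula is not fully satisfiable, so the maximum is below 10.
Maximum simultaneously satisfiable clauses = 8.

8


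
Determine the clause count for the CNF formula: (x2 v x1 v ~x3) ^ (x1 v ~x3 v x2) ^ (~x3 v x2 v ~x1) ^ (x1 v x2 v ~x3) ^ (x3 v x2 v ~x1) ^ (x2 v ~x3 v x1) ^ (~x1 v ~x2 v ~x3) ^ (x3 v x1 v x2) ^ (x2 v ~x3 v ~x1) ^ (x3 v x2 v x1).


Each group enclosed in parentheses joined by ^ is one clause.
Counting the conjuncts: 10 clauses.

10


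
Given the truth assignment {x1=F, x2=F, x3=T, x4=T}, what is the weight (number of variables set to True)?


The weight is the number of variables assigned True.
True variables: x3, x4.
Weight = 2.

2


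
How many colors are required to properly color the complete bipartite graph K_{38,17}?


K_{38,17} is bipartite by definition: the two parts are independent sets, with every edge crossing between them.
Color all vertices in one part with color 1 and all vertices in the other part with color 2.
Since the graph has at least one edge, one color does not suffice.
Chromatic number = 2.

2


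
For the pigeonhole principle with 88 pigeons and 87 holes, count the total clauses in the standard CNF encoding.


The PHP encoding has two parts:
1) At-least-one-hole clauses: 88 (one per pigeon, each with 87 literals).
2) At-most-one-pigeon-per-hole clauses: 87 holes * C(88,2) = 87 * 3828 = 333036.
Total clauses = 88 + 333036 = 333124.

333124


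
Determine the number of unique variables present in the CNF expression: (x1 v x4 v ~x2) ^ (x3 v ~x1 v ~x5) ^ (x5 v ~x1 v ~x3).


Identify each distinct variable in the formula.
Variables found: x1, x2, x3, x4, x5.
Total distinct variables = 5.

5


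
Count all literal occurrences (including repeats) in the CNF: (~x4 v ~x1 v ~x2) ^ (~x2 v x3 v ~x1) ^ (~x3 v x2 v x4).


Clause lengths: 3, 3, 3.
Sum = 3 + 3 + 3 = 9.

9


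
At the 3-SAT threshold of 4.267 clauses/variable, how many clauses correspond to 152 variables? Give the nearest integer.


The 3-SAT phase transition occurs at approximately 4.267 clauses per variable.
m = 4.267 * 152 = 648.584.
Rounded to nearest integer: 649.

649


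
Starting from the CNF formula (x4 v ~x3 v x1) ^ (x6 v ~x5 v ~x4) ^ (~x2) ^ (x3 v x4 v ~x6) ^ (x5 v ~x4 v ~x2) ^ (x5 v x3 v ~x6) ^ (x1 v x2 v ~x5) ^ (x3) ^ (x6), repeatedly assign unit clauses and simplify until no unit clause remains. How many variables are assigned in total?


Unit propagation repeatedly assigns the literal in any unit clause, then simplifies.
Assignments in order: x2 = F, x3 = T, x6 = T.
No further unit clauses remain.
Total variables assigned = 3.

3


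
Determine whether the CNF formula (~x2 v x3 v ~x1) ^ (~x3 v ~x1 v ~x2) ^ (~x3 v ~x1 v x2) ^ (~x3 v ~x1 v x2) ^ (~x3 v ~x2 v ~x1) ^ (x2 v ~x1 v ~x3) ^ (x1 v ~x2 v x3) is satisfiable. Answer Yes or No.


Check all 8 possible truth assignments.
Number of satisfying assignments found: 4.
The formula is satisfiable.

Yes


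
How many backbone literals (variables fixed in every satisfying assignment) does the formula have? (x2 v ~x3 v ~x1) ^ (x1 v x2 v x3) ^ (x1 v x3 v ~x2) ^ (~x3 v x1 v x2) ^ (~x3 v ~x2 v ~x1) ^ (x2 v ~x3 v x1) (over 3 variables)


Find all satisfying assignments: 3 model(s).
Check which variables have the same value in every model.
No variable is fixed across all models.
Backbone size = 0.

0


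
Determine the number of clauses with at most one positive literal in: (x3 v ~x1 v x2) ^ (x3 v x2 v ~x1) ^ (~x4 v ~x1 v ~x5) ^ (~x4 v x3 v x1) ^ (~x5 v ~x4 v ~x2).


A Horn clause has at most one positive literal.
Clause 1: 2 positive lit(s) -> not Horn
Clause 2: 2 positive lit(s) -> not Horn
Clause 3: 0 positive lit(s) -> Horn
Clause 4: 2 positive lit(s) -> not Horn
Clause 5: 0 positive lit(s) -> Horn
Total Horn clauses = 2.

2


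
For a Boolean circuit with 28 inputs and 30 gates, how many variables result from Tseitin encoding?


The Tseitin transformation introduces one auxiliary variable per gate.
Total variables = inputs + gates = 28 + 30 = 58.

58


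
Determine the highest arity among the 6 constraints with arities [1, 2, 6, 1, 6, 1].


The arities are: 1, 2, 6, 1, 6, 1.
Scan for the maximum value.
Maximum arity = 6.

6


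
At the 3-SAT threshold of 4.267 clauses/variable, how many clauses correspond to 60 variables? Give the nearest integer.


The 3-SAT phase transition occurs at approximately 4.267 clauses per variable.
m = 4.267 * 60 = 256.02.
Rounded to nearest integer: 256.

256


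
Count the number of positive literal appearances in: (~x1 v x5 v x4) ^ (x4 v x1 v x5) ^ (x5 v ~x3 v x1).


Scan each clause for unnegated literals.
Clause 1: 2 positive; Clause 2: 3 positive; Clause 3: 2 positive.
Total positive literal occurrences = 7.

7


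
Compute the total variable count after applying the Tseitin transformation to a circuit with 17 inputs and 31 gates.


The Tseitin transformation introduces one auxiliary variable per gate.
Total variables = inputs + gates = 17 + 31 = 48.

48


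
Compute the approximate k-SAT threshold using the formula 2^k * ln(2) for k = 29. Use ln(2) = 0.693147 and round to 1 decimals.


Using the asymptotic formula: threshold ~ 2^k * ln(2).
2^29 = 536870912.
536870912 * 0.693147 = 372130462.0.

372130462.0


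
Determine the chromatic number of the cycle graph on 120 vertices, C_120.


A cycle on an even number of vertices is bipartite: alternate two colors around the cycle.
Since 120 is even, two colors suffice, and at least two are needed because the graph has edges.
Chromatic number = 2.

2


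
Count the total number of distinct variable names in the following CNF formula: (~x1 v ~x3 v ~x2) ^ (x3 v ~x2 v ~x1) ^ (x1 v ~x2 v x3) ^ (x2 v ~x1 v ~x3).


Identify each distinct variable in the formula.
Variables found: x1, x2, x3.
Total distinct variables = 3.

3


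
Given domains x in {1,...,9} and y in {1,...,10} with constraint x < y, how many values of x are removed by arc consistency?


For the constraint x < y, x needs a supporting value in y's domain.
x can be at most 9 (one less than y's maximum).
Valid x values from domain: 9 out of 9.
Pruned = 9 - 9 = 0.

0


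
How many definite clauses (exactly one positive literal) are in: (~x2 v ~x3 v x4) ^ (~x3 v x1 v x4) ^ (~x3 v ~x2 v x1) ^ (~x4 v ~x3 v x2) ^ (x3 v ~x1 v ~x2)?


A definite clause has exactly one positive literal.
Clause 1: 1 positive -> definite
Clause 2: 2 positive -> not definite
Clause 3: 1 positive -> definite
Clause 4: 1 positive -> definite
Clause 5: 1 positive -> definite
Definite clause count = 4.

4


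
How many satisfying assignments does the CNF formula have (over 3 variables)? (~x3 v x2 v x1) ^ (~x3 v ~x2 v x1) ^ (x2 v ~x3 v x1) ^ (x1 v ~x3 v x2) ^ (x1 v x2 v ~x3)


Enumerate all 8 truth assignments over 3 variables.
Test each against every clause.
Satisfying assignments found: 6.

6


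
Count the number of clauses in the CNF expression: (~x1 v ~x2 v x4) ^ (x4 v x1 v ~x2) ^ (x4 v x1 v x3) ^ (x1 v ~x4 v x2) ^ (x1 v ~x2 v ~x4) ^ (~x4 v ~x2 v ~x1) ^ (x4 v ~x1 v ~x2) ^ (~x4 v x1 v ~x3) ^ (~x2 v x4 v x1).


Each group enclosed in parentheses joined by ^ is one clause.
Counting the conjuncts: 9 clauses.

9


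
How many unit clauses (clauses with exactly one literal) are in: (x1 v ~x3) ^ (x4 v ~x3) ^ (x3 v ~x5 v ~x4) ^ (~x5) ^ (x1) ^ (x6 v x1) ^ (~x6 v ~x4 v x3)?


A unit clause contains exactly one literal.
Unit clauses found: (~x5), (x1).
Count = 2.

2


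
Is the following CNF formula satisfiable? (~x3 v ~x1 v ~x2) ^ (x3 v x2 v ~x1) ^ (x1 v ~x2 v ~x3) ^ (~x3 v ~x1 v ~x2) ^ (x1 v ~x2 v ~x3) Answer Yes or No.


Check all 8 possible truth assignments.
Number of satisfying assignments found: 5.
The formula is satisfiable.

Yes


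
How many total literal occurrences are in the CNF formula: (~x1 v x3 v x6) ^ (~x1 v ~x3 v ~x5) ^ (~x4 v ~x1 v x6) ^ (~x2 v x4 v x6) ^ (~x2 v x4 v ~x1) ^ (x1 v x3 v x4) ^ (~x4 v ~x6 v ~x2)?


Clause lengths: 3, 3, 3, 3, 3, 3, 3.
Sum = 3 + 3 + 3 + 3 + 3 + 3 + 3 = 21.

21


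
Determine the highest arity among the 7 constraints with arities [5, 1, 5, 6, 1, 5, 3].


The arities are: 5, 1, 5, 6, 1, 5, 3.
Scan for the maximum value.
Maximum arity = 6.

6


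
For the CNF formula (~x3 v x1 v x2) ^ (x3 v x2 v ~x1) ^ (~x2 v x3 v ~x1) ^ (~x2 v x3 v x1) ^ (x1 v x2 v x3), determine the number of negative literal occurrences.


Scan each clause for negated literals.
Clause 1: 1 negative; Clause 2: 1 negative; Clause 3: 2 negative; Clause 4: 1 negative; Clause 5: 0 negative.
Total negative literal occurrences = 5.

5


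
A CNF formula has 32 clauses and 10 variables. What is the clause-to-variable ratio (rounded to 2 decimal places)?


Clause-to-variable ratio = clauses / variables.
32 / 10 = 3.2.

3.2


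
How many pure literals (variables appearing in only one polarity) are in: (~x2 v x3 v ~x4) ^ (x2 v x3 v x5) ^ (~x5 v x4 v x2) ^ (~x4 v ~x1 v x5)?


A pure literal appears in only one polarity across all clauses.
Pure literals: x1 (negative only), x3 (positive only).
Count = 2.

2


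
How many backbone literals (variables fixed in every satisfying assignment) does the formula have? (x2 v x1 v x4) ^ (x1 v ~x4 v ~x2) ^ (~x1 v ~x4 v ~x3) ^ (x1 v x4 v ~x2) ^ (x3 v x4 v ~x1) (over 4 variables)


Find all satisfying assignments: 6 model(s).
Check which variables have the same value in every model.
No variable is fixed across all models.
Backbone size = 0.

0


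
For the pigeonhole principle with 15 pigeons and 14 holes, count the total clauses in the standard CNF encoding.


The PHP encoding has two parts:
1) At-least-one-hole clauses: 15 (one per pigeon, each with 14 literals).
2) At-most-one-pigeon-per-hole clauses: 14 holes * C(15,2) = 14 * 105 = 1470.
Total clauses = 15 + 1470 = 1485.

1485


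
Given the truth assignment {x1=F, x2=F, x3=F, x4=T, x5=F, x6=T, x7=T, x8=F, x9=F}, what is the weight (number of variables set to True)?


The weight is the number of variables assigned True.
True variables: x4, x6, x7.
Weight = 3.

3


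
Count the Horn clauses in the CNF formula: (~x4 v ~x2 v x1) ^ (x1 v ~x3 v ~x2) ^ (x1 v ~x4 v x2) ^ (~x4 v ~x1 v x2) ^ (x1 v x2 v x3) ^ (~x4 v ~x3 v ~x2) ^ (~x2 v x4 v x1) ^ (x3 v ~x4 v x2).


A Horn clause has at most one positive literal.
Clause 1: 1 positive lit(s) -> Horn
Clause 2: 1 positive lit(s) -> Horn
Clause 3: 2 positive lit(s) -> not Horn
Clause 4: 1 positive lit(s) -> Horn
Clause 5: 3 positive lit(s) -> not Horn
Clause 6: 0 positive lit(s) -> Horn
Clause 7: 2 positive lit(s) -> not Horn
Clause 8: 2 positive lit(s) -> not Horn
Total Horn clauses = 4.

4


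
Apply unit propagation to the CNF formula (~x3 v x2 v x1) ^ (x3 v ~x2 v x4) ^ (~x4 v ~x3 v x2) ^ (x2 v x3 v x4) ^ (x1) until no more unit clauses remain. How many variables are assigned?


Unit propagation repeatedly assigns the literal in any unit clause, then simplifies.
Assignments in order: x1 = T.
No further unit clauses remain.
Total variables assigned = 1.

1


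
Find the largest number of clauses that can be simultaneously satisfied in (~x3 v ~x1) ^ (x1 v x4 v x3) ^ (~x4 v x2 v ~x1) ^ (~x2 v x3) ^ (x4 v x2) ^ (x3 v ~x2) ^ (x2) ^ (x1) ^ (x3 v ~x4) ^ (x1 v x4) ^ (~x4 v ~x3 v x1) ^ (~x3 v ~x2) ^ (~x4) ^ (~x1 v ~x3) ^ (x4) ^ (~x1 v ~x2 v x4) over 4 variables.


Enumerate all 16 truth assignments.
For each, count how many of the 16 clauses are satisfied.
The formula is not fully satisfiable, so the maximum is below 16.
Maximum simultaneously satisfiable clauses = 13.

13


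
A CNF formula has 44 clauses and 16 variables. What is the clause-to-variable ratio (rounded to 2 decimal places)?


Clause-to-variable ratio = clauses / variables.
44 / 16 = 2.75.

2.75


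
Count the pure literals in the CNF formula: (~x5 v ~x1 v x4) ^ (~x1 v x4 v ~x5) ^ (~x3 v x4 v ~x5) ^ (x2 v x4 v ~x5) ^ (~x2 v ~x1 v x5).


A pure literal appears in only one polarity across all clauses.
Pure literals: x1 (negative only), x3 (negative only), x4 (positive only).
Count = 3.

3


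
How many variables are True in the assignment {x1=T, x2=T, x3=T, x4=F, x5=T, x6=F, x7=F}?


The weight is the number of variables assigned True.
True variables: x1, x2, x3, x5.
Weight = 4.

4


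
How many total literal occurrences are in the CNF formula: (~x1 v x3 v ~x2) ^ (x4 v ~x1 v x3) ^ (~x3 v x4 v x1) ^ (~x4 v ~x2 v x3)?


Clause lengths: 3, 3, 3, 3.
Sum = 3 + 3 + 3 + 3 = 12.

12


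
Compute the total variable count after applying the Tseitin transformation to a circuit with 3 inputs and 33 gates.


The Tseitin transformation introduces one auxiliary variable per gate.
Total variables = inputs + gates = 3 + 33 = 36.

36


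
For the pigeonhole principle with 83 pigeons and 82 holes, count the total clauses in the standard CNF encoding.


The PHP encoding has two parts:
1) At-least-one-hole clauses: 83 (one per pigeon, each with 82 literals).
2) At-most-one-pigeon-per-hole clauses: 82 holes * C(83,2) = 82 * 3403 = 279046.
Total clauses = 83 + 279046 = 279129.

279129


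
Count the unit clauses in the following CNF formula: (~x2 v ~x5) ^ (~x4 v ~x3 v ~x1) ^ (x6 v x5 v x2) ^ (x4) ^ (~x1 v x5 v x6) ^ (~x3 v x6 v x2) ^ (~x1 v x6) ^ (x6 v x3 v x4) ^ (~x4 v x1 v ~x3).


A unit clause contains exactly one literal.
Unit clauses found: (x4).
Count = 1.

1


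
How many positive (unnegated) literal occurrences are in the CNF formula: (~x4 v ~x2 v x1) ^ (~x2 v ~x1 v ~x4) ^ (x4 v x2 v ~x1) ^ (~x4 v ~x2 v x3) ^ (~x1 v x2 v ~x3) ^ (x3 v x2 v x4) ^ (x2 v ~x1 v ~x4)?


Scan each clause for unnegated literals.
Clause 1: 1 positive; Clause 2: 0 positive; Clause 3: 2 positive; Clause 4: 1 positive; Clause 5: 1 positive; Clause 6: 3 positive; Clause 7: 1 positive.
Total positive literal occurrences = 9.

9


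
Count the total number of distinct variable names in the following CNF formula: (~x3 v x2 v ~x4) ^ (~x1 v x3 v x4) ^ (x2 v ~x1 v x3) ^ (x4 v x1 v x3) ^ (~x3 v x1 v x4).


Identify each distinct variable in the formula.
Variables found: x1, x2, x3, x4.
Total distinct variables = 4.

4


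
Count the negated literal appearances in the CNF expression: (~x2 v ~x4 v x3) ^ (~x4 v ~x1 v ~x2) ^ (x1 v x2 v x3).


Scan each clause for negated literals.
Clause 1: 2 negative; Clause 2: 3 negative; Clause 3: 0 negative.
Total negative literal occurrences = 5.

5


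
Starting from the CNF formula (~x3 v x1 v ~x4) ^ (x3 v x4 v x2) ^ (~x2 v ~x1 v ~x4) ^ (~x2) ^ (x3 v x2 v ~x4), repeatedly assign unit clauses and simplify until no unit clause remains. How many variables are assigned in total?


Unit propagation repeatedly assigns the literal in any unit clause, then simplifies.
Assignments in order: x2 = F.
No further unit clauses remain.
Total variables assigned = 1.

1


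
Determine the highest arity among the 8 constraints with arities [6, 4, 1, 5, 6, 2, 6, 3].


The arities are: 6, 4, 1, 5, 6, 2, 6, 3.
Scan for the maximum value.
Maximum arity = 6.

6


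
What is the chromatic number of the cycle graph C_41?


An odd cycle cannot be 2-colored: alternating two colors around the cycle returns to the start with a conflict.
Since 41 is odd, three colors are required (and three suffice).
Chromatic number = 3.

3


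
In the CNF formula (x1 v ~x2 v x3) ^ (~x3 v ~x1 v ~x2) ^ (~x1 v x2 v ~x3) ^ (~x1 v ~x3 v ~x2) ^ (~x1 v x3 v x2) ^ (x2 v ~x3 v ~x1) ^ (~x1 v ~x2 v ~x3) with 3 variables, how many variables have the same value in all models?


Find all satisfying assignments: 4 model(s).
Check which variables have the same value in every model.
No variable is fixed across all models.
Backbone size = 0.

0


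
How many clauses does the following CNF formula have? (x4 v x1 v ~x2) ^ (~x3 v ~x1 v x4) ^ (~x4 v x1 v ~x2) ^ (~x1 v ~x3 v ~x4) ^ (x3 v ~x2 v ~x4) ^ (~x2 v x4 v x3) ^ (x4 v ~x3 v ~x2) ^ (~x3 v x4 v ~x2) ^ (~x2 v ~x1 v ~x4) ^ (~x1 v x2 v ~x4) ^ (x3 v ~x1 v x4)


Each group enclosed in parentheses joined by ^ is one clause.
Counting the conjuncts: 11 clauses.

11


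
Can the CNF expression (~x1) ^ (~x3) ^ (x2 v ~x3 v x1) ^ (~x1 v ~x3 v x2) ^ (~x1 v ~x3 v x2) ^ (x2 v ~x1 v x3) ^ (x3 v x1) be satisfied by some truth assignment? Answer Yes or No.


Check all 8 possible truth assignments.
Number of satisfying assignments found: 0.
The formula is unsatisfiable.

No


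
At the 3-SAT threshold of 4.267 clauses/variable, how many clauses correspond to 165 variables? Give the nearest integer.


The 3-SAT phase transition occurs at approximately 4.267 clauses per variable.
m = 4.267 * 165 = 704.055.
Rounded to nearest integer: 704.

704


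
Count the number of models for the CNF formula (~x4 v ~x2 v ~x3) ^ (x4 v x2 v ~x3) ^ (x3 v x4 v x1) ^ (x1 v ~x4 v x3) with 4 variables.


Enumerate all 16 truth assignments over 4 variables.
Test each against every clause.
Satisfying assignments found: 8.

8


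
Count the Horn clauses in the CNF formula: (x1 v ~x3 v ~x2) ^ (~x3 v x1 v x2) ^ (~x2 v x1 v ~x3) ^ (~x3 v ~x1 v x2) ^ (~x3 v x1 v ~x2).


A Horn clause has at most one positive literal.
Clause 1: 1 positive lit(s) -> Horn
Clause 2: 2 positive lit(s) -> not Horn
Clause 3: 1 positive lit(s) -> Horn
Clause 4: 1 positive lit(s) -> Horn
Clause 5: 1 positive lit(s) -> Horn
Total Horn clauses = 4.

4


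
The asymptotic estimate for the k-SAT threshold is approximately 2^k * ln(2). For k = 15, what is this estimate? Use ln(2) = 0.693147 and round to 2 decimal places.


Using the asymptotic formula: threshold ~ 2^k * ln(2).
2^15 = 32768.
32768 * 0.693147 = 22713.04.

22713.04


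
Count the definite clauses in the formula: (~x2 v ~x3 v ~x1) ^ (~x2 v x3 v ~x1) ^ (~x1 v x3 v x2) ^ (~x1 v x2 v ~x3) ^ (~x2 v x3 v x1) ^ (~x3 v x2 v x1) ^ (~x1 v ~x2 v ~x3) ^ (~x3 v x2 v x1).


A definite clause has exactly one positive literal.
Clause 1: 0 positive -> not definite
Clause 2: 1 positive -> definite
Clause 3: 2 positive -> not definite
Clause 4: 1 positive -> definite
Clause 5: 2 positive -> not definite
Clause 6: 2 positive -> not definite
Clause 7: 0 positive -> not definite
Clause 8: 2 positive -> not definite
Definite clause count = 2.

2


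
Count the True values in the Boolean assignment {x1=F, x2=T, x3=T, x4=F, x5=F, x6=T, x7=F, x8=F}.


The weight is the number of variables assigned True.
True variables: x2, x3, x6.
Weight = 3.

3


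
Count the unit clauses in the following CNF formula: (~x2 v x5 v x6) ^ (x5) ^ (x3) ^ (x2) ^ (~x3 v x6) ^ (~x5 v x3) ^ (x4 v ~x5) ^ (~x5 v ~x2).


A unit clause contains exactly one literal.
Unit clauses found: (x5), (x3), (x2).
Count = 3.

3


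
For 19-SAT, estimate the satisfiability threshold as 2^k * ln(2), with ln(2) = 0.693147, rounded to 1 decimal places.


Using the asymptotic formula: threshold ~ 2^k * ln(2).
2^19 = 524288.
524288 * 0.693147 = 363408.7.

363408.7


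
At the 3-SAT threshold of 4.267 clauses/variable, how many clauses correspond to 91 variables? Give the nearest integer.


The 3-SAT phase transition occurs at approximately 4.267 clauses per variable.
m = 4.267 * 91 = 388.297.
Rounded to nearest integer: 388.

388


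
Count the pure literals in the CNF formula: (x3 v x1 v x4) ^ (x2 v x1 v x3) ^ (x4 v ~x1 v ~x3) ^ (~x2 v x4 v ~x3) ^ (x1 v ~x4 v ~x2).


A pure literal appears in only one polarity across all clauses.
No pure literals found.
Count = 0.

0


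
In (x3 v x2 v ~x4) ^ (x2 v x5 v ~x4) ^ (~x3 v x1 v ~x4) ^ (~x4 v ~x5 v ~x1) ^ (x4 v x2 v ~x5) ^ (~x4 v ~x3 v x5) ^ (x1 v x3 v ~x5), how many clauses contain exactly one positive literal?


A definite clause has exactly one positive literal.
Clause 1: 2 positive -> not definite
Clause 2: 2 positive -> not definite
Clause 3: 1 positive -> definite
Clause 4: 0 positive -> not definite
Clause 5: 2 positive -> not definite
Clause 6: 1 positive -> definite
Clause 7: 2 positive -> not definite
Definite clause count = 2.

2


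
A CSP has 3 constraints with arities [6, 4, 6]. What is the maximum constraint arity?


The arities are: 6, 4, 6.
Scan for the maximum value.
Maximum arity = 6.

6


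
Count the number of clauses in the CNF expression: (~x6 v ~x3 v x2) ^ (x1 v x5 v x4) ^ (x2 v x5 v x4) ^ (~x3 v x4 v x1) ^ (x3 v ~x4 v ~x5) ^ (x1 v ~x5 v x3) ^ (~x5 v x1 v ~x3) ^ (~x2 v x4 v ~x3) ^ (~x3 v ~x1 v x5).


Each group enclosed in parentheses joined by ^ is one clause.
Counting the conjuncts: 9 clauses.

9


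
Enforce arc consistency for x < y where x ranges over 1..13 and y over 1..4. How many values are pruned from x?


For the constraint x < y, x needs a supporting value in y's domain.
x can be at most 3 (one less than y's maximum).
Valid x values from domain: 3 out of 13.
Pruned = 13 - 3 = 10.

10


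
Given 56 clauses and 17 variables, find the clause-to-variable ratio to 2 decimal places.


Clause-to-variable ratio = clauses / variables.
56 / 17 = 3.29.

3.29


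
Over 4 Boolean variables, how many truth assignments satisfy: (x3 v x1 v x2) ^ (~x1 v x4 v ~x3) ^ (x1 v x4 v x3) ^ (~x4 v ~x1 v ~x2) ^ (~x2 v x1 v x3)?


Enumerate all 16 truth assignments over 4 variables.
Test each against every clause.
Satisfying assignments found: 8.

8


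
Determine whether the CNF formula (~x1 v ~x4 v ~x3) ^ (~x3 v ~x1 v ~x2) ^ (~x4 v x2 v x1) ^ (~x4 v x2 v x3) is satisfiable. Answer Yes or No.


Check all 16 possible truth assignments.
Number of satisfying assignments found: 10.
The formula is satisfiable.

Yes


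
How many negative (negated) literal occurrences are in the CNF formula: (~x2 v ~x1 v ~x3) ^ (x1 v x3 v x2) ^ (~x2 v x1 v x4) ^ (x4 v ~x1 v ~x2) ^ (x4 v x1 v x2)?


Scan each clause for negated literals.
Clause 1: 3 negative; Clause 2: 0 negative; Clause 3: 1 negative; Clause 4: 2 negative; Clause 5: 0 negative.
Total negative literal occurrences = 6.

6


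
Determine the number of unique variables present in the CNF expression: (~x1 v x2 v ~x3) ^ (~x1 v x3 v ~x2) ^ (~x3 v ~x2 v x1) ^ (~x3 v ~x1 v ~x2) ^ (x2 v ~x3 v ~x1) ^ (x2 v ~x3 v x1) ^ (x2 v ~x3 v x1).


Identify each distinct variable in the formula.
Variables found: x1, x2, x3.
Total distinct variables = 3.

3


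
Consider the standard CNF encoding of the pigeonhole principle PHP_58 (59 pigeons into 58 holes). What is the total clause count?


The PHP encoding has two parts:
1) At-least-one-hole clauses: 59 (one per pigeon, each with 58 literals).
2) At-most-one-pigeon-per-hole clauses: 58 holes * C(59,2) = 58 * 1711 = 99238.
Total clauses = 59 + 99238 = 99297.

99297


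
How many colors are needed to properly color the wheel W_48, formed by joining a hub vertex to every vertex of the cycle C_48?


W_48 consists of the cycle C_48 together with a hub vertex adjacent to every cycle vertex.
The cycle C_48 needs 2 colors (even cycle -> 2).
The hub is adjacent to every cycle vertex, so it must receive a new color distinct from all of them.
Chromatic number = 2 + 1 = 3.

3


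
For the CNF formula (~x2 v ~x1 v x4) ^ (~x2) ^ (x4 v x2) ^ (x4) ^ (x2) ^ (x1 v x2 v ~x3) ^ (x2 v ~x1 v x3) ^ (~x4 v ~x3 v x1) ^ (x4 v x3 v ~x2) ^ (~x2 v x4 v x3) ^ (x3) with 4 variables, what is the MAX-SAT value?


Enumerate all 16 truth assignments.
For each, count how many of the 11 clauses are satisfied.
The formula is not fully satisfiable, so the maximum is below 11.
Maximum simultaneously satisfiable clauses = 10.

10


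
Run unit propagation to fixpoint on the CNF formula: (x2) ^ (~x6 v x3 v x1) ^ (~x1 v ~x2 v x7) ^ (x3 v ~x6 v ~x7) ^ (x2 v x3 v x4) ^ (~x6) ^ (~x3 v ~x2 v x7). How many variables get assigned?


Unit propagation repeatedly assigns the literal in any unit clause, then simplifies.
Assignments in order: x2 = T, x6 = F.
No further unit clauses remain.
Total variables assigned = 2.

2


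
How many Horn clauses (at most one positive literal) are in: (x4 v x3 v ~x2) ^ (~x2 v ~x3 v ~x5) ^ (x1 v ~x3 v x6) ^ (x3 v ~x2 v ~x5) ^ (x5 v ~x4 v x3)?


A Horn clause has at most one positive literal.
Clause 1: 2 positive lit(s) -> not Horn
Clause 2: 0 positive lit(s) -> Horn
Clause 3: 2 positive lit(s) -> not Horn
Clause 4: 1 positive lit(s) -> Horn
Clause 5: 2 positive lit(s) -> not Horn
Total Horn clauses = 2.

2


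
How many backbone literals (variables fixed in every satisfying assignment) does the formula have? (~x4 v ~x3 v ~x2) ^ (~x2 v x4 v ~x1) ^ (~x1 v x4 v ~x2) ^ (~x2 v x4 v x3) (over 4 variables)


Find all satisfying assignments: 11 model(s).
Check which variables have the same value in every model.
No variable is fixed across all models.
Backbone size = 0.

0


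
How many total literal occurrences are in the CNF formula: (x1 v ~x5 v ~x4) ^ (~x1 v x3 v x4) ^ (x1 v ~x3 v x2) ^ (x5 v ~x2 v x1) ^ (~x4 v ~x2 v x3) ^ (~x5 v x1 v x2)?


Clause lengths: 3, 3, 3, 3, 3, 3.
Sum = 3 + 3 + 3 + 3 + 3 + 3 = 18.

18


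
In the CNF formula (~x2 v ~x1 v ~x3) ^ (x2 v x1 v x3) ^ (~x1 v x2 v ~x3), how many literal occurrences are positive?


Scan each clause for unnegated literals.
Clause 1: 0 positive; Clause 2: 3 positive; Clause 3: 1 positive.
Total positive literal occurrences = 4.

4


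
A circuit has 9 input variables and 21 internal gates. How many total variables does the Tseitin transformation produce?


The Tseitin transformation introduces one auxiliary variable per gate.
Total variables = inputs + gates = 9 + 21 = 30.

30


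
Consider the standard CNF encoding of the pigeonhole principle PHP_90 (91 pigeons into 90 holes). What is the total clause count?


The PHP encoding has two parts:
1) At-least-one-hole clauses: 91 (one per pigeon, each with 90 literals).
2) At-most-one-pigeon-per-hole clauses: 90 holes * C(91,2) = 90 * 4095 = 368550.
Total clauses = 91 + 368550 = 368641.

368641


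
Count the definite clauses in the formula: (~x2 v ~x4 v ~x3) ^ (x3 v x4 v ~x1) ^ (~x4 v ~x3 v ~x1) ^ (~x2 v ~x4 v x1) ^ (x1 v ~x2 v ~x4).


A definite clause has exactly one positive literal.
Clause 1: 0 positive -> not definite
Clause 2: 2 positive -> not definite
Clause 3: 0 positive -> not definite
Clause 4: 1 positive -> definite
Clause 5: 1 positive -> definite
Definite clause count = 2.

2


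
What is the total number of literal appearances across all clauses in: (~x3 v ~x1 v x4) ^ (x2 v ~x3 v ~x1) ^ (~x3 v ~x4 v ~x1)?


Clause lengths: 3, 3, 3.
Sum = 3 + 3 + 3 = 9.

9


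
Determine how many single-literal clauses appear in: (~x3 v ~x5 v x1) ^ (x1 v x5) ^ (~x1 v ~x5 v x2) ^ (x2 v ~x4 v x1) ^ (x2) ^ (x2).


A unit clause contains exactly one literal.
Unit clauses found: (x2), (x2).
Count = 2.

2


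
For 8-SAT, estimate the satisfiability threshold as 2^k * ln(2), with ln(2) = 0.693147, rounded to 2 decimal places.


Using the asymptotic formula: threshold ~ 2^k * ln(2).
2^8 = 256.
256 * 0.693147 = 177.45.

177.45


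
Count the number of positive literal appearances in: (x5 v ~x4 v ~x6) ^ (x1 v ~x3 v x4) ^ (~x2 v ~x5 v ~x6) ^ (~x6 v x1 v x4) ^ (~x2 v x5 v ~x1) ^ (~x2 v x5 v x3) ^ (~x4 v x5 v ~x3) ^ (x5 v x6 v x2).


Scan each clause for unnegated literals.
Clause 1: 1 positive; Clause 2: 2 positive; Clause 3: 0 positive; Clause 4: 2 positive; Clause 5: 1 positive; Clause 6: 2 positive; Clause 7: 1 positive; Clause 8: 3 positive.
Total positive literal occurrences = 12.

12


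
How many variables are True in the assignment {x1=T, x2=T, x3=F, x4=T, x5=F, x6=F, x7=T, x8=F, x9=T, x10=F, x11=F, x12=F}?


The weight is the number of variables assigned True.
True variables: x1, x2, x4, x7, x9.
Weight = 5.

5


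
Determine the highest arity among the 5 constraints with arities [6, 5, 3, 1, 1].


The arities are: 6, 5, 3, 1, 1.
Scan for the maximum value.
Maximum arity = 6.

6


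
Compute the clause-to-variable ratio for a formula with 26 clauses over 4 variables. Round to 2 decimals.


Clause-to-variable ratio = clauses / variables.
26 / 4 = 6.5.

6.5


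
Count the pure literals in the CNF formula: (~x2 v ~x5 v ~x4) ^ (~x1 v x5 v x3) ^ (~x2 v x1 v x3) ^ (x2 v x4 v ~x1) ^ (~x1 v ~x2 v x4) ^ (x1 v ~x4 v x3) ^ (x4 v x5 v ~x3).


A pure literal appears in only one polarity across all clauses.
No pure literals found.
Count = 0.

0


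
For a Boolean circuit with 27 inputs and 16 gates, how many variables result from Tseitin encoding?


The Tseitin transformation introduces one auxiliary variable per gate.
Total variables = inputs + gates = 27 + 16 = 43.

43


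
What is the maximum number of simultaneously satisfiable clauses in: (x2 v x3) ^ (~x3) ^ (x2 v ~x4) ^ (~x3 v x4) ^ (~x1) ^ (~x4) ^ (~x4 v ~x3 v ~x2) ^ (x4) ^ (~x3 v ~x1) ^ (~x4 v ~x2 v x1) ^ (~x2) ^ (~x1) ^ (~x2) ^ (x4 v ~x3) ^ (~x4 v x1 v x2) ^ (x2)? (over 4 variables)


Enumerate all 16 truth assignments.
For each, count how many of the 16 clauses are satisfied.
The formula is not fully satisfiable, so the maximum is below 16.
Maximum simultaneously satisfiable clauses = 13.

13


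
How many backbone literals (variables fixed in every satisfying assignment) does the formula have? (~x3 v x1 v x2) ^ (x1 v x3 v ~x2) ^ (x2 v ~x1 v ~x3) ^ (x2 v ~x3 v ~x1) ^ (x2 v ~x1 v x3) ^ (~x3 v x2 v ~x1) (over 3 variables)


Find all satisfying assignments: 4 model(s).
Check which variables have the same value in every model.
No variable is fixed across all models.
Backbone size = 0.

0


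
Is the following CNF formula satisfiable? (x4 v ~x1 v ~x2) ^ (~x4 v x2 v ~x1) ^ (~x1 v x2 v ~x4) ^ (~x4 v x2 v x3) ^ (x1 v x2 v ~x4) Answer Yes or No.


Check all 16 possible truth assignments.
Number of satisfying assignments found: 10.
The formula is satisfiable.

Yes


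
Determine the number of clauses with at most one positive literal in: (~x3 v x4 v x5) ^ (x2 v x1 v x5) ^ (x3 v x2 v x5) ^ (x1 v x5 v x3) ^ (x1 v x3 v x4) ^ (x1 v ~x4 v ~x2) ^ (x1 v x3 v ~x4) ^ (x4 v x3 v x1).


A Horn clause has at most one positive literal.
Clause 1: 2 positive lit(s) -> not Horn
Clause 2: 3 positive lit(s) -> not Horn
Clause 3: 3 positive lit(s) -> not Horn
Clause 4: 3 positive lit(s) -> not Horn
Clause 5: 3 positive lit(s) -> not Horn
Clause 6: 1 positive lit(s) -> Horn
Clause 7: 2 positive lit(s) -> not Horn
Clause 8: 3 positive lit(s) -> not Horn
Total Horn clauses = 1.

1


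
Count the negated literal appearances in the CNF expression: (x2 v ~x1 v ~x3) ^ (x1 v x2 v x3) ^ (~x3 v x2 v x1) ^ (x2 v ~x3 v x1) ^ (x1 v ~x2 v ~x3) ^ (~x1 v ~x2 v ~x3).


Scan each clause for negated literals.
Clause 1: 2 negative; Clause 2: 0 negative; Clause 3: 1 negative; Clause 4: 1 negative; Clause 5: 2 negative; Clause 6: 3 negative.
Total negative literal occurrences = 9.

9


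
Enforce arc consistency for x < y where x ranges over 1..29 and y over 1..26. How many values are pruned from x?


For the constraint x < y, x needs a supporting value in y's domain.
x can be at most 25 (one less than y's maximum).
Valid x values from domain: 25 out of 29.
Pruned = 29 - 25 = 4.

4


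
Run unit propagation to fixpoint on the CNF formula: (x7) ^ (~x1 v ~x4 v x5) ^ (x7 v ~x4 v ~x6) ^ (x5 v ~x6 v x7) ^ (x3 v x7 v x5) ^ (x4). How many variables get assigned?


Unit propagation repeatedly assigns the literal in any unit clause, then simplifies.
Assignments in order: x7 = T, x4 = T.
No further unit clauses remain.
Total variables assigned = 2.

2


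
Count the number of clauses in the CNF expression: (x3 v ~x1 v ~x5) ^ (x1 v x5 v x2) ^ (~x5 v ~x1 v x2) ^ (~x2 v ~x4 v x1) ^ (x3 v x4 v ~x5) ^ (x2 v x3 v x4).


Each group enclosed in parentheses joined by ^ is one clause.
Counting the conjuncts: 6 clauses.

6


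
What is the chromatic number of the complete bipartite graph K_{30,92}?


K_{30,92} is bipartite by definition: the two parts are independent sets, with every edge crossing between them.
Color all vertices in one part with color 1 and all vertices in the other part with color 2.
Since the graph has at least one edge, one color does not suffice.
Chromatic number = 2.

2


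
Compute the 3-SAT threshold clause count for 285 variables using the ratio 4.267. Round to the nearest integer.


The 3-SAT phase transition occurs at approximately 4.267 clauses per variable.
m = 4.267 * 285 = 1216.095.
Rounded to nearest integer: 1216.

1216


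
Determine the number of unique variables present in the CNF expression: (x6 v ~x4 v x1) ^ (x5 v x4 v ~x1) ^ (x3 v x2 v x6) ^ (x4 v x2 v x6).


Identify each distinct variable in the formula.
Variables found: x1, x2, x3, x4, x5, x6.
Total distinct variables = 6.

6


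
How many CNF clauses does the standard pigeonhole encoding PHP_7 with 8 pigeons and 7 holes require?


The PHP encoding has two parts:
1) At-least-one-hole clauses: 8 (one per pigeon, each with 7 literals).
2) At-most-one-pigeon-per-hole clauses: 7 holes * C(8,2) = 7 * 28 = 196.
Total clauses = 8 + 196 = 204.

204


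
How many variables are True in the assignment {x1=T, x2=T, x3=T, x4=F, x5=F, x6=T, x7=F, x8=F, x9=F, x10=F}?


The weight is the number of variables assigned True.
True variables: x1, x2, x3, x6.
Weight = 4.

4


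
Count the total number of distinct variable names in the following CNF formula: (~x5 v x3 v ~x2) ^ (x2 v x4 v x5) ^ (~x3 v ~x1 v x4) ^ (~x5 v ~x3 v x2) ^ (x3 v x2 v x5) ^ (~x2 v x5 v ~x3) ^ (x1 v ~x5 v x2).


Identify each distinct variable in the formula.
Variables found: x1, x2, x3, x4, x5.
Total distinct variables = 5.

5


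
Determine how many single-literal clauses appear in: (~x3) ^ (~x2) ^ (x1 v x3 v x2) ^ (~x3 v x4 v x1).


A unit clause contains exactly one literal.
Unit clauses found: (~x3), (~x2).
Count = 2.

2


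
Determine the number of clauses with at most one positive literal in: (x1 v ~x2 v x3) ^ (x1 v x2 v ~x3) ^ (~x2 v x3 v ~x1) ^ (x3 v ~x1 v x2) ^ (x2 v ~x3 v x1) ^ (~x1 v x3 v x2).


A Horn clause has at most one positive literal.
Clause 1: 2 positive lit(s) -> not Horn
Clause 2: 2 positive lit(s) -> not Horn
Clause 3: 1 positive lit(s) -> Horn
Clause 4: 2 positive lit(s) -> not Horn
Clause 5: 2 positive lit(s) -> not Horn
Clause 6: 2 positive lit(s) -> not Horn
Total Horn clauses = 1.

1


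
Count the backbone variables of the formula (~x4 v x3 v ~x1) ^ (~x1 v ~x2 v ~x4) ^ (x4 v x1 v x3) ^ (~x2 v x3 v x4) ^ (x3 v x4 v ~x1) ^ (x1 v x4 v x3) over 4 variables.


Find all satisfying assignments: 9 model(s).
Check which variables have the same value in every model.
No variable is fixed across all models.
Backbone size = 0.

0


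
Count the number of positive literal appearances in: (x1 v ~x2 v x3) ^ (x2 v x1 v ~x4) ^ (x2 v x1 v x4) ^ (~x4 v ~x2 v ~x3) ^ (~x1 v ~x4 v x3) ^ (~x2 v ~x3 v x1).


Scan each clause for unnegated literals.
Clause 1: 2 positive; Clause 2: 2 positive; Clause 3: 3 positive; Clause 4: 0 positive; Clause 5: 1 positive; Clause 6: 1 positive.
Total positive literal occurrences = 9.

9


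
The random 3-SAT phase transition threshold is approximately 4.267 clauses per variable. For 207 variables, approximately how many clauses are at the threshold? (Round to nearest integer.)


The 3-SAT phase transition occurs at approximately 4.267 clauses per variable.
m = 4.267 * 207 = 883.269.
Rounded to nearest integer: 883.

883


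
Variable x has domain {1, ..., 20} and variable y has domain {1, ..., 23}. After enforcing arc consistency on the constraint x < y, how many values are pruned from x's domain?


For the constraint x < y, x needs a supporting value in y's domain.
x can be at most 22 (one less than y's maximum).
Valid x values from domain: 20 out of 20.
Pruned = 20 - 20 = 0.

0


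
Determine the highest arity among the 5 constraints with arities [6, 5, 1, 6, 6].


The arities are: 6, 5, 1, 6, 6.
Scan for the maximum value.
Maximum arity = 6.

6


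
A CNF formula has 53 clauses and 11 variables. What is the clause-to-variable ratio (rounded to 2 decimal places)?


Clause-to-variable ratio = clauses / variables.
53 / 11 = 4.82.

4.82


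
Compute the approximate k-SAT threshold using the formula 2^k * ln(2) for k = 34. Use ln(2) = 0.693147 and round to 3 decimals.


Using the asymptotic formula: threshold ~ 2^k * ln(2).
2^34 = 17179869184.
17179869184 * 0.693147 = 11908174785.282.

11908174785.282


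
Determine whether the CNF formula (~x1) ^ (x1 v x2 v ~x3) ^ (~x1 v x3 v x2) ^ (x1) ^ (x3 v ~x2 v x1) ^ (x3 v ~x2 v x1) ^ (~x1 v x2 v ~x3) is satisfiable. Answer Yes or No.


Check all 8 possible truth assignments.
Number of satisfying assignments found: 0.
The formula is unsatisfiable.

No
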